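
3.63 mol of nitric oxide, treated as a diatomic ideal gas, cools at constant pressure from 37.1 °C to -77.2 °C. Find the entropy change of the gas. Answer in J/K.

In kelvin: T₁ = 310.25 K, T₂ = 195.95 K. At constant pressure, ΔS = nC_p ln(T₂/T₁) with C_p = 7R/2 = 29.1 J mol⁻¹ K⁻¹.
ΔS = 3.63 × 29.1 × ln(195.95/310.25) = -48.5 J/K.

ΔS = -48.5 J/K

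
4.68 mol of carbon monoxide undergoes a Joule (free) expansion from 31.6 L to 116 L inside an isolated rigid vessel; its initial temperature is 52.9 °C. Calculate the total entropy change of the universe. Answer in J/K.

No heat is exchanged and no work is done, so the ideal-gas temperature stays constant.
Entropy is a state function; using a reversible isothermal path, ΔS_gas = nR ln(V₂/V₁) = 4.68 × 8.314 × ln(116/31.6) = 50.6 J/K.
The insulated surroundings exchange no heat, so ΔS_surr = 0 and ΔS_universe = ΔS_gas.

ΔS_universe = 50.6 J/K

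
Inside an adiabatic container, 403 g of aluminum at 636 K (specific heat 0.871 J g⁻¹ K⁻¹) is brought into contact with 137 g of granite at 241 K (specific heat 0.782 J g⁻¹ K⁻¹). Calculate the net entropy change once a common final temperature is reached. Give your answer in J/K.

Energy balance: T_f = (m₁c₁T₁ + m₂c₂T₂)/(m₁c₁ + m₂c₂) = 543.63 K.
ΔS₁ = m₁c₁ ln(T_f/T₁) = 351.013 × ln(543.63/636) = -55.08 J/K.
ΔS₂ = m₂c₂ ln(T_f/T₂) = 107.134 × ln(543.63/241) = 87.15 J/K.
ΔS_total = -55.08 + 87.15 = 32.1 J/K.

ΔS_total = 32.1 J/K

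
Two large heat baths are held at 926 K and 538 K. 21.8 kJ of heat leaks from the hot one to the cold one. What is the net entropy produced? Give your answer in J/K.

ΔS_total = 17 J/K

ΔS_hot = −Q/T_H = −21800/926 = -23.54 J/K and ΔS_cold = +Q/T_C = 21800/538 = 40.52 J/K.
ΔS_total = -23.54 + 40.52 = 17 J/K, positive as the second law requires.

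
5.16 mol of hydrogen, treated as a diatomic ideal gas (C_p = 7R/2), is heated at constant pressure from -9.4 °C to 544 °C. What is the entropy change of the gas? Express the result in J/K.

In kelvin: T₁ = 263.75 K, T₂ = 817.15 K. At constant pressure, ΔS = nC_p ln(T₂/T₁) with C_p = 7R/2 = 29.1 J mol⁻¹ K⁻¹.
ΔS = 5.16 × 29.1 × ln(817.15/263.75) = 170 J/K.

ΔS = 170 J/K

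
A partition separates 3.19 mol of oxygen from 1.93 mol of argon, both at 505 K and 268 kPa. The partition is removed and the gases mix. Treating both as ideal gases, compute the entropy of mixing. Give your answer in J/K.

Mole fractions: x_A = 3.19/5.12 = 0.623, x_B = 0.377.
ΔS_mix = −R(n_A ln x_A + n_B ln x_B) = −8.314 × (3.19 ln 0.623 + 1.93 ln 0.377) = 28.2 J/K.

ΔS_mix = 28.2 J/K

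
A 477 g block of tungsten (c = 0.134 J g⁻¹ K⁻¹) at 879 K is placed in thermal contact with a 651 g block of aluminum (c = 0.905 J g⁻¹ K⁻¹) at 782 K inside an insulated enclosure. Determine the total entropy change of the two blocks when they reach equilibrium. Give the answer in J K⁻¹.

ΔS_total = 0.407 J/K

Energy balance: T_f = (m₁c₁T₁ + m₂c₂T₂)/(m₁c₁ + m₂c₂) = 791.49 K.
ΔS₁ = m₁c₁ ln(T_f/T₁) = 63.918 × ln(791.49/879) = -6.7026 J/K.
ΔS₂ = m₂c₂ ln(T_f/T₂) = 589.155 × ln(791.49/782) = 7.1094 J/K.
ΔS_total = -6.7026 + 7.1094 = 0.407 J/K.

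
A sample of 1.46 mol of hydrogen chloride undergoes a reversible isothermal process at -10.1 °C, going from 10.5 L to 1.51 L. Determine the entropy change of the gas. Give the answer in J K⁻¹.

ΔS_gas = -23.5 J/K

For an isothermal ideal gas ΔS_gas = nR ln(V₂/V₁) = 1.46 × 8.314 × ln(1.51/10.5) = -23.5 J/K.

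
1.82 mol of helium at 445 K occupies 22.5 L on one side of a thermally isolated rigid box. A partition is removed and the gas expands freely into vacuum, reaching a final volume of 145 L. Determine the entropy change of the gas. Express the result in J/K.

ΔS_gas = 28.2 J/K

For an ideal gas in free expansion Q = 0 and W = 0, so T is unchanged.
Entropy is a state function; using a reversible isothermal path, ΔS_gas = nR ln(V₂/V₁) = 1.82 × 8.314 × ln(145/22.5) = 28.2 J/K.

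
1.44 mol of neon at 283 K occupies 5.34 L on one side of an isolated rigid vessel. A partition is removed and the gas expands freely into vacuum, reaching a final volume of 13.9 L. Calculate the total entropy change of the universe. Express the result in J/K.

ΔS_universe = 11.5 J/K

For an ideal gas in free expansion Q = 0 and W = 0, so T is unchanged.
Entropy is a state function; using a reversible isothermal path, ΔS_gas = nR ln(V₂/V₁) = 1.44 × 8.314 × ln(13.9/5.34) = 11.5 J/K.
The insulated surroundings exchange no heat, so ΔS_surr = 0 and ΔS_universe = ΔS_gas.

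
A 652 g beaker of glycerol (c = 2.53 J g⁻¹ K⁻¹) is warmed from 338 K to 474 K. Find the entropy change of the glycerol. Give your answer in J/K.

ΔS = ∫dQ_rev/T = m c ln(T₂/T₁) = 652 × 2.53 × ln(474/338) = 558 J/K.

ΔS = 558 J/K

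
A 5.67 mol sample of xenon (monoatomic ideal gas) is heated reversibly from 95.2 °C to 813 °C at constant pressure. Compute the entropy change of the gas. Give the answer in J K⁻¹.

In kelvin: T₁ = 368.35 K, T₂ = 1086.15 K. At constant pressure, ΔS = nC_p ln(T₂/T₁) with C_p = 5R/2 = 20.79 J mol⁻¹ K⁻¹.
ΔS = 5.67 × 20.79 × ln(1086.15/368.35) = 127 J/K.

ΔS = 127 J/K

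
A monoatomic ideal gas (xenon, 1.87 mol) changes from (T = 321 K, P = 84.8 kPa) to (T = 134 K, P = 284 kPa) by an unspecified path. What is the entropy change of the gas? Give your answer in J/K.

ΔS = -52.7 J/K

ΔS = nC_p ln(T₂/T₁) − nR ln(P₂/P₁), with C_p = 5R/2 = 20.79 J mol⁻¹ K⁻¹ for a monoatomic ideal gas.
ΔS = 1.87 × [20.79 × ln(134/321) − 8.314 × ln(284/84.8)] = -52.7 J/K.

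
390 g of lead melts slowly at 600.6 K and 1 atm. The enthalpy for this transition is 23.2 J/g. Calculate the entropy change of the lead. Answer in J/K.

ΔS = 15.1 J/K

Heat absorbed by the substance: Q = mL = 390 × 23.2 = 9048 J.
At constant T, ΔS = Q_rev/T = 9048 / 600.6 = 15.1 J/K.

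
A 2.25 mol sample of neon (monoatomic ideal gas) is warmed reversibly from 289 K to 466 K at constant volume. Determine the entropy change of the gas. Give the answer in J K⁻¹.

ΔS = 13.4 J/K

At constant volume, ΔS = nC_V ln(T₂/T₁) with C_V = 3R/2 = 12.47 J mol⁻¹ K⁻¹.
ΔS = 2.25 × 12.47 × ln(466/289) = 13.4 J/K.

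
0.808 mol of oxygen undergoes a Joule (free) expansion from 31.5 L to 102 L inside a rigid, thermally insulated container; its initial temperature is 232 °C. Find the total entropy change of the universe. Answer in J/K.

ΔS_universe = 7.89 J/K

For an ideal gas in free expansion Q = 0 and W = 0, so T is unchanged.
Entropy is a state function; using a reversible isothermal path, ΔS_gas = nR ln(V₂/V₁) = 0.808 × 8.314 × ln(102/31.5) = 7.89 J/K.
The insulated surroundings exchange no heat, so ΔS_surr = 0 and ΔS_universe = ΔS_gas.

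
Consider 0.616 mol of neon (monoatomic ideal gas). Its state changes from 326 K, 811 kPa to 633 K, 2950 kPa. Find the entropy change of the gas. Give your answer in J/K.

ΔS = nC_p ln(T₂/T₁) − nR ln(P₂/P₁), with C_p = 5R/2 = 20.79 J mol⁻¹ K⁻¹ for a monoatomic ideal gas.
ΔS = 0.616 × [20.79 × ln(633/326) − 8.314 × ln(2950/811)] = 1.88 J/K.

ΔS = 1.88 J/K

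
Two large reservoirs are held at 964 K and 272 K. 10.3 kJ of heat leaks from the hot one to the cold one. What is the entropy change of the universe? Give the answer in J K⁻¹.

ΔS_hot = −Q/T_H = −10300/964 = -10.68 J/K and ΔS_cold = +Q/T_C = 10300/272 = 37.87 J/K.
ΔS_total = -10.68 + 37.87 = 27.2 J/K, positive as the second law requires.

ΔS_total = 27.2 J/K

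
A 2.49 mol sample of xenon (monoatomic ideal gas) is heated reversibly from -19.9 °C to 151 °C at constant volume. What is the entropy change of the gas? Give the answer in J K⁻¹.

ΔS = 16 J/K

In kelvin: T₁ = 253.25 K, T₂ = 424.15 K. At constant volume, ΔS = nC_V ln(T₂/T₁) with C_V = 3R/2 = 12.47 J mol⁻¹ K⁻¹.
ΔS = 2.49 × 12.47 × ln(424.15/253.25) = 16 J/K.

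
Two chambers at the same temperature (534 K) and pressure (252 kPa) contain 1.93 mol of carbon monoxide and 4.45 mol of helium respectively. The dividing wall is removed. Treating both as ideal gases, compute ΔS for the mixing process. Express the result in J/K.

ΔS_mix = 32.5 J/K

Mole fractions: x_A = 1.93/6.38 = 0.303, x_B = 0.697.
ΔS_mix = −R(n_A ln x_A + n_B ln x_B) = −8.314 × (1.93 ln 0.303 + 4.45 ln 0.697) = 32.5 J/K.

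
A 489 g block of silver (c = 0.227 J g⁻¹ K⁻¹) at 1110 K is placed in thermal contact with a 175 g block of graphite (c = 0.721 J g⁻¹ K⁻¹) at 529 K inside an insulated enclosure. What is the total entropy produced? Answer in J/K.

Energy balance: T_f = (m₁c₁T₁ + m₂c₂T₂)/(m₁c₁ + m₂c₂) = 800.92 K.
ΔS₁ = m₁c₁ ln(T_f/T₁) = 111.003 × ln(800.92/1110) = -36.23 J/K.
ΔS₂ = m₂c₂ ln(T_f/T₂) = 126.175 × ln(800.92/529) = 52.33 J/K.
ΔS_total = -36.23 + 52.33 = 16.1 J/K.

ΔS_total = 16.1 J/K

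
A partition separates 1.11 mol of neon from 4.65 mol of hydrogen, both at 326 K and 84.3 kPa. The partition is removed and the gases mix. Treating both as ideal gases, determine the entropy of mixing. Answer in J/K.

Mole fractions: x_A = 1.11/5.76 = 0.193, x_B = 0.807.
ΔS_mix = −R(n_A ln x_A + n_B ln x_B) = −8.314 × (1.11 ln 0.193 + 4.65 ln 0.807) = 23.5 J/K.

ΔS_mix = 23.5 J/K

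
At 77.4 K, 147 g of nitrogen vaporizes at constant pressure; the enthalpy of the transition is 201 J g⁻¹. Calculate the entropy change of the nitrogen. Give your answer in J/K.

Heat absorbed by the substance: Q = mL = 147 × 201 = 29547 J.
At constant T, ΔS = Q_rev/T = 29547 / 77.4 = 382 J/K.

ΔS = 382 J/K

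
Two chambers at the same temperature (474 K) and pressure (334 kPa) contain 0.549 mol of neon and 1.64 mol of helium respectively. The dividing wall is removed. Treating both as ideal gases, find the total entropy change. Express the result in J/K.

Mole fractions: x_A = 0.549/2.19 = 0.251, x_B = 0.749.
ΔS_mix = −R(n_A ln x_A + n_B ln x_B) = −8.314 × (0.549 ln 0.251 + 1.64 ln 0.749) = 10.3 J/K.

ΔS_mix = 10.3 J/K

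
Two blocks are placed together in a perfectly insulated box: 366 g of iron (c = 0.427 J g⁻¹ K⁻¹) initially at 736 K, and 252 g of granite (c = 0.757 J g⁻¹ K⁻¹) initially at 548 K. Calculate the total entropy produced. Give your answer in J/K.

ΔS_total = 3.76 J/K

Energy balance: T_f = (m₁c₁T₁ + m₂c₂T₂)/(m₁c₁ + m₂c₂) = 632.66 K.
ΔS₁ = m₁c₁ ln(T_f/T₁) = 156.282 × ln(632.66/736) = -23.64 J/K.
ΔS₂ = m₂c₂ ln(T_f/T₂) = 190.764 × ln(632.66/548) = 27.4 J/K.
ΔS_total = -23.64 + 27.4 = 3.76 J/K.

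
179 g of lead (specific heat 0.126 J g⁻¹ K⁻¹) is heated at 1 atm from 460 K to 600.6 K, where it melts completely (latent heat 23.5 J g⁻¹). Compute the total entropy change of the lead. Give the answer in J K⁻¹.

ΔS = 13 J/K

Warming step: ΔS₁ = m c ln(T_tr/T_i) = 179 × 0.126 × ln(600.6/460) = 6.015 J/K.
Phase change: ΔS₂ = +mL/T_tr = 179 × 23.5 / 600.6 = 7.004 J/K.
ΔS_total = (6.015) + (7.004) = 13 J/K.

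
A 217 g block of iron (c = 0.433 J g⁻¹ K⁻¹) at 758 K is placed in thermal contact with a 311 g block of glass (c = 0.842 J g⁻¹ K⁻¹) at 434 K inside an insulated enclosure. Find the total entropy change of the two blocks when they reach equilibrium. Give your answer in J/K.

ΔS_total = 11.6 J/K

Energy balance: T_f = (m₁c₁T₁ + m₂c₂T₂)/(m₁c₁ + m₂c₂) = 519.56 K.
ΔS₁ = m₁c₁ ln(T_f/T₁) = 93.961 × ln(519.56/758) = -35.49 J/K.
ΔS₂ = m₂c₂ ln(T_f/T₂) = 261.862 × ln(519.56/434) = 47.12 J/K.
ΔS_total = -35.49 + 47.12 = 11.6 J/K.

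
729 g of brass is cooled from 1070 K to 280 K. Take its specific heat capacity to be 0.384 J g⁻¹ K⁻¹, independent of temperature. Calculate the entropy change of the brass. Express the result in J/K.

ΔS = -375 J/K

ΔS = ∫dQ_rev/T = m c ln(T₂/T₁) = 729 × 0.384 × ln(280/1070) = -375 J/K.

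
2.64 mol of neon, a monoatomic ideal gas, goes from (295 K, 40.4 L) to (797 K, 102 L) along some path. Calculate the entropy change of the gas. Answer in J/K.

Entropy is a state function: ΔS = nC_V ln(T₂/T₁) + nR ln(V₂/V₁), with C_V = 3R/2 = 12.47 J mol⁻¹ K⁻¹ for a monoatomic ideal gas.
ΔS = 2.64 × [12.47 × ln(797/295) + 8.314 × ln(102/40.4)] = 53 J/K.

ΔS = 53 J/K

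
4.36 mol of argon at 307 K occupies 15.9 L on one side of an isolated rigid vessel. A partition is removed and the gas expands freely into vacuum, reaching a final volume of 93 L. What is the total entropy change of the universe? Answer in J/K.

No heat is exchanged and no work is done, so the ideal-gas temperature stays constant.
Entropy is a state function; using a reversible isothermal path, ΔS_gas = nR ln(V₂/V₁) = 4.36 × 8.314 × ln(93/15.9) = 64 J/K.
The insulated surroundings exchange no heat, so ΔS_surr = 0 and ΔS_universe = ΔS_gas.

ΔS_universe = 64 J/K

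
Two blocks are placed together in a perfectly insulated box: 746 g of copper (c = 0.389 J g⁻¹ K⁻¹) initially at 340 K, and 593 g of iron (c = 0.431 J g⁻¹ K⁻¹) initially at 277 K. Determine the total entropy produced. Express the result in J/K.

ΔS_total = 2.84 J/K

Energy balance: T_f = (m₁c₁T₁ + m₂c₂T₂)/(m₁c₁ + m₂c₂) = 310.5 K.
ΔS₁ = m₁c₁ ln(T_f/T₁) = 290.194 × ln(310.5/340) = -26.34 J/K.
ΔS₂ = m₂c₂ ln(T_f/T₂) = 255.583 × ln(310.5/277) = 29.18 J/K.
ΔS_total = -26.34 + 29.18 = 2.84 J/K.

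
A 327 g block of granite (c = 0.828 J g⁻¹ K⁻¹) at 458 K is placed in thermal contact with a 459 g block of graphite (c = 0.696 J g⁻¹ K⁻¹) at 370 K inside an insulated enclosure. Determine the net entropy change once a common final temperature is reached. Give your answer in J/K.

ΔS_total = 3.35 J/K

Energy balance: T_f = (m₁c₁T₁ + m₂c₂T₂)/(m₁c₁ + m₂c₂) = 410.37 K.
ΔS₁ = m₁c₁ ln(T_f/T₁) = 270.756 × ln(410.37/458) = -29.73 J/K.
ΔS₂ = m₂c₂ ln(T_f/T₂) = 319.464 × ln(410.37/370) = 33.08 J/K.
ΔS_total = -29.73 + 33.08 = 3.35 J/K.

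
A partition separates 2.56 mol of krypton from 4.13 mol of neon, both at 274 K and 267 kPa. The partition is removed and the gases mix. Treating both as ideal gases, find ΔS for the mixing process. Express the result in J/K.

ΔS_mix = 37 J/K

Mole fractions: x_A = 2.56/6.69 = 0.383, x_B = 0.617.
ΔS_mix = −R(n_A ln x_A + n_B ln x_B) = −8.314 × (2.56 ln 0.383 + 4.13 ln 0.617) = 37 J/K.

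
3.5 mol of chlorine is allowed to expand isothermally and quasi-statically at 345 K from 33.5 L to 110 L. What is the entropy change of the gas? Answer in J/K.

ΔS_gas = 34.6 J/K

For an isothermal ideal gas ΔS_gas = nR ln(V₂/V₁) = 3.5 × 8.314 × ln(110/33.5) = 34.6 J/K.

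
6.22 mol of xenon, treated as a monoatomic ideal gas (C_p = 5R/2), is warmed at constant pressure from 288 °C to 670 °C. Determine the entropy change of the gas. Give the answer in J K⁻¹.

ΔS = 67.1 J/K

In kelvin: T₁ = 561.15 K, T₂ = 943.15 K. At constant pressure, ΔS = nC_p ln(T₂/T₁) with C_p = 5R/2 = 20.79 J mol⁻¹ K⁻¹.
ΔS = 6.22 × 20.79 × ln(943.15/561.15) = 67.1 J/K.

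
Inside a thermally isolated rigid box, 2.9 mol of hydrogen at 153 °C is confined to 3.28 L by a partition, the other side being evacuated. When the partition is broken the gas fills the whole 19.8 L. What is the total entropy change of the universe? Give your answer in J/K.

No heat is exchanged and no work is done, so the ideal-gas temperature stays constant.
Entropy is a state function; using a reversible isothermal path, ΔS_gas = nR ln(V₂/V₁) = 2.9 × 8.314 × ln(19.8/3.28) = 43.3 J/K.
The insulated surroundings exchange no heat, so ΔS_surr = 0 and ΔS_universe = ΔS_gas.

ΔS_universe = 43.3 J/K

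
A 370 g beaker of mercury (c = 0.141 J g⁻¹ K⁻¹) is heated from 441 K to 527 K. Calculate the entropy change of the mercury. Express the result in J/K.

ΔS = 9.29 J/K

ΔS = ∫dQ_rev/T = m c ln(T₂/T₁) = 370 × 0.141 × ln(527/441) = 9.29 J/K.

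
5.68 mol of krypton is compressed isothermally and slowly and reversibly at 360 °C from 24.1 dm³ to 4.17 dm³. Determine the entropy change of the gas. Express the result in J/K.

ΔS_gas = -82.8 J/K

For an isothermal ideal gas ΔS_gas = nR ln(V₂/V₁) = 5.68 × 8.314 × ln(4.17/24.1) = -82.8 J/K.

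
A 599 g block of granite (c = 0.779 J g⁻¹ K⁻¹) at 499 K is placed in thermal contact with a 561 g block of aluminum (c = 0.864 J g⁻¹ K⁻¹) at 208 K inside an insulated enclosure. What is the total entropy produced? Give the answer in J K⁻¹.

ΔS_total = 88.7 J/K

Energy balance: T_f = (m₁c₁T₁ + m₂c₂T₂)/(m₁c₁ + m₂c₂) = 350.73 K.
ΔS₁ = m₁c₁ ln(T_f/T₁) = 466.621 × ln(350.73/499) = -164.52 J/K.
ΔS₂ = m₂c₂ ln(T_f/T₂) = 484.704 × ln(350.73/208) = 253.25 J/K.
ΔS_total = -164.52 + 253.25 = 88.7 J/K.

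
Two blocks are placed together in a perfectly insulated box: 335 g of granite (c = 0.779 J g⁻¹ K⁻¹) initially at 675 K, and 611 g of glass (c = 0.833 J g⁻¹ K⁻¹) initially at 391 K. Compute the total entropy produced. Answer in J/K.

Energy balance: T_f = (m₁c₁T₁ + m₂c₂T₂)/(m₁c₁ + m₂c₂) = 487.26 K.
ΔS₁ = m₁c₁ ln(T_f/T₁) = 260.965 × ln(487.26/675) = -85.05 J/K.
ΔS₂ = m₂c₂ ln(T_f/T₂) = 508.963 × ln(487.26/391) = 112 J/K.
ΔS_total = -85.05 + 112 = 27 J/K.

ΔS_total = 27 J/K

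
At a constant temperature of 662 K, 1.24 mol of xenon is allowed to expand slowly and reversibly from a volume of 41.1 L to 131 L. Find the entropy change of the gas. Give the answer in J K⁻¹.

ΔS_gas = 12 J/K

For an isothermal ideal gas ΔS_gas = nR ln(V₂/V₁) = 1.24 × 8.314 × ln(131/41.1) = 12 J/K.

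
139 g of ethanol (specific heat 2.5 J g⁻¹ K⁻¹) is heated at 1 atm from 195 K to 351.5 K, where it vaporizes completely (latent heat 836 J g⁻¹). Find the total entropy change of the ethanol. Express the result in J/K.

Warming step: ΔS₁ = m c ln(T_tr/T_i) = 139 × 2.5 × ln(351.5/195) = 204.8 J/K.
Phase change: ΔS₂ = +mL/T_tr = 139 × 836 / 351.5 = 330.6 J/K.
ΔS_total = (204.8) + (330.6) = 535 J/K.

ΔS = 535 J/K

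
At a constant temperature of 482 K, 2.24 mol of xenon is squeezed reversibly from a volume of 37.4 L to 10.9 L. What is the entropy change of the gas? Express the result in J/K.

For an isothermal ideal gas ΔS_gas = nR ln(V₂/V₁) = 2.24 × 8.314 × ln(10.9/37.4) = -23 J/K.

ΔS_gas = -23 J/K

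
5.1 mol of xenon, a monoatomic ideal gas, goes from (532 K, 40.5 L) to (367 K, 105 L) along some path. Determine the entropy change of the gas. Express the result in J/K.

ΔS = 16.8 J/K

Entropy is a state function: ΔS = nC_V ln(T₂/T₁) + nR ln(V₂/V₁), with C_V = 3R/2 = 12.47 J mol⁻¹ K⁻¹ for a monoatomic ideal gas.
ΔS = 5.1 × [12.47 × ln(367/532) + 8.314 × ln(105/40.5)] = 16.8 J/K.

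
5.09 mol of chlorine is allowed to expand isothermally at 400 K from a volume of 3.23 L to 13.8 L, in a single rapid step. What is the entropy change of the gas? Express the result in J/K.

Entropy is a state function, so ΔS_gas depends only on the end states.
For an isothermal ideal gas ΔS_gas = nR ln(V₂/V₁) = 5.09 × 8.314 × ln(13.8/3.23) = 61.5 J/K.

ΔS_gas = 61.5 J/K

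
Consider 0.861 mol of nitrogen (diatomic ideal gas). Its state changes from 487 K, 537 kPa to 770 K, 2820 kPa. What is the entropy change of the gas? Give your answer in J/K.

ΔS = -0.394 J/K

ΔS = nC_p ln(T₂/T₁) − nR ln(P₂/P₁), with C_p = 7R/2 = 29.1 J mol⁻¹ K⁻¹ for a diatomic ideal gas.
ΔS = 0.861 × [29.1 × ln(770/487) − 8.314 × ln(2820/537)] = -0.394 J/K.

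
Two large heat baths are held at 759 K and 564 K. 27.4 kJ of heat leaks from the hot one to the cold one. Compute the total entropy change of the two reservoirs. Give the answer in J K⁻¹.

ΔS_total = 12.5 J/K

ΔS_hot = −Q/T_H = −27400/759 = -36.1 J/K and ΔS_cold = +Q/T_C = 27400/564 = 48.58 J/K.
ΔS_total = -36.1 + 48.58 = 12.5 J/K, positive as the second law requires.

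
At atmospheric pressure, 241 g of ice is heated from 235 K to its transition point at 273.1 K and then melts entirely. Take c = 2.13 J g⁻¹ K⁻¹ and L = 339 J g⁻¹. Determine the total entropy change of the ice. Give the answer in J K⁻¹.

Warming step: ΔS₁ = m c ln(T_tr/T_i) = 241 × 2.13 × ln(273.1/235) = 77.13 J/K.
Phase change: ΔS₂ = +mL/T_tr = 241 × 339 / 273.1 = 299.2 J/K.
ΔS_total = (77.13) + (299.2) = 376 J/K.

ΔS = 376 J/K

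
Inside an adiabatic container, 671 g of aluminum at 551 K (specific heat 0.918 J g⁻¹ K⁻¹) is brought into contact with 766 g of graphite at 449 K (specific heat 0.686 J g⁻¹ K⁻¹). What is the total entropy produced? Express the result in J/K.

ΔS_total = 5.9 J/K

Energy balance: T_f = (m₁c₁T₁ + m₂c₂T₂)/(m₁c₁ + m₂c₂) = 504.04 K.
ΔS₁ = m₁c₁ ln(T_f/T₁) = 615.978 × ln(504.04/551) = -54.87 J/K.
ΔS₂ = m₂c₂ ln(T_f/T₂) = 525.476 × ln(504.04/449) = 60.77 J/K.
ΔS_total = -54.87 + 60.77 = 5.9 J/K.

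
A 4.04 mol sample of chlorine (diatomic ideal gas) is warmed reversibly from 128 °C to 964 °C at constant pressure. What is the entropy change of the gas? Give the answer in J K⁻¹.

In kelvin: T₁ = 401.15 K, T₂ = 1237.15 K. At constant pressure, ΔS = nC_p ln(T₂/T₁) with C_p = 7R/2 = 29.1 J mol⁻¹ K⁻¹.
ΔS = 4.04 × 29.1 × ln(1237.15/401.15) = 132 J/K.

ΔS = 132 J/K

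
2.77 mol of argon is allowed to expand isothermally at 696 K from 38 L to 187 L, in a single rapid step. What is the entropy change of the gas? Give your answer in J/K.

Entropy is a state function, so ΔS_gas depends only on the end states.
For an isothermal ideal gas ΔS_gas = nR ln(V₂/V₁) = 2.77 × 8.314 × ln(187/38) = 36.7 J/K.

ΔS_gas = 36.7 J/K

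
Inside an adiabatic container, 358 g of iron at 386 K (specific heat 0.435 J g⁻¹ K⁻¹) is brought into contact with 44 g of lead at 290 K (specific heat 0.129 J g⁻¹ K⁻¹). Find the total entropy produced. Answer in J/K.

Energy balance: T_f = (m₁c₁T₁ + m₂c₂T₂)/(m₁c₁ + m₂c₂) = 382.62 K.
ΔS₁ = m₁c₁ ln(T_f/T₁) = 155.73 × ln(382.62/386) = -1.368 J/K.
ΔS₂ = m₂c₂ ln(T_f/T₂) = 5.676 × ln(382.62/290) = 1.573 J/K.
ΔS_total = -1.368 + 1.573 = 0.205 J/K.

ΔS_total = 0.205 J/K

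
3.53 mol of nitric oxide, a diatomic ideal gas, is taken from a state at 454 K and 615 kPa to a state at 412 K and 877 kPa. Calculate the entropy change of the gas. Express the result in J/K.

ΔS = -20.4 J/K

ΔS = nC_p ln(T₂/T₁) − nR ln(P₂/P₁), with C_p = 7R/2 = 29.1 J mol⁻¹ K⁻¹ for a diatomic ideal gas.
ΔS = 3.53 × [29.1 × ln(412/454) − 8.314 × ln(877/615)] = -20.4 J/K.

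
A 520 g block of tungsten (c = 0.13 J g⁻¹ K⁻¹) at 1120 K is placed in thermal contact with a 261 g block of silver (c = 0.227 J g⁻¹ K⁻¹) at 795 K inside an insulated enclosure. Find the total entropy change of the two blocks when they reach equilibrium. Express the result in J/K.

Energy balance: T_f = (m₁c₁T₁ + m₂c₂T₂)/(m₁c₁ + m₂c₂) = 968.2 K.
ΔS₁ = m₁c₁ ln(T_f/T₁) = 67.6 × ln(968.2/1120) = -9.846 J/K.
ΔS₂ = m₂c₂ ln(T_f/T₂) = 59.247 × ln(968.2/795) = 11.68 J/K.
ΔS_total = -9.846 + 11.68 = 1.83 J/K.

ΔS_total = 1.83 J/K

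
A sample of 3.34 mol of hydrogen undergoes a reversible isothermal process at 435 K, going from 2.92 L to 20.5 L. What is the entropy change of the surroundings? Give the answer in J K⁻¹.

ΔS_surr = -54.1 J/K

For an isothermal ideal gas ΔS_gas = nR ln(V₂/V₁) = 3.34 × 8.314 × ln(20.5/2.92) = 54.1 J/K.
The process is reversible, so ΔS_surr = −ΔS_gas = -54.1 J/K and ΔS_universe = 0.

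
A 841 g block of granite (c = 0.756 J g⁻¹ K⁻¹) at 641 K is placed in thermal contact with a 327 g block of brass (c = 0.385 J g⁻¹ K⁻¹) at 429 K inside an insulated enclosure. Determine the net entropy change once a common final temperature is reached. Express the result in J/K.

Energy balance: T_f = (m₁c₁T₁ + m₂c₂T₂)/(m₁c₁ + m₂c₂) = 605.96 K.
ΔS₁ = m₁c₁ ln(T_f/T₁) = 635.796 × ln(605.96/641) = -35.74 J/K.
ΔS₂ = m₂c₂ ln(T_f/T₂) = 125.895 × ln(605.96/429) = 43.48 J/K.
ΔS_total = -35.74 + 43.48 = 7.74 J/K.

ΔS_total = 7.74 J/K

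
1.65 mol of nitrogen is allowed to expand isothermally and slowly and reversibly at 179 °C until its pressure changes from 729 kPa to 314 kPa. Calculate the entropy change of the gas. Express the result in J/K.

For an isothermal ideal gas ΔS_gas = nR ln(P₁/P₂) = 1.65 × 8.314 × ln(729/314) = 11.6 J/K.

ΔS_gas = 11.6 J/K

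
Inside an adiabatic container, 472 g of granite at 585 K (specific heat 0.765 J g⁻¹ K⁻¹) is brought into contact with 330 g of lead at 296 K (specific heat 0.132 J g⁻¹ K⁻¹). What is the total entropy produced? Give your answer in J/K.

ΔS_total = 7.56 J/K

Energy balance: T_f = (m₁c₁T₁ + m₂c₂T₂)/(m₁c₁ + m₂c₂) = 553.89 K.
ΔS₁ = m₁c₁ ln(T_f/T₁) = 361.08 × ln(553.89/585) = -19.73 J/K.
ΔS₂ = m₂c₂ ln(T_f/T₂) = 43.56 × ln(553.89/296) = 27.29 J/K.
ΔS_total = -19.73 + 27.29 = 7.56 J/K.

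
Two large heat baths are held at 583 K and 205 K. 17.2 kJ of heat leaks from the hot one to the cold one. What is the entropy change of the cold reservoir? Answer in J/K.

ΔS_cold = 83.9 J/K

The cold reservoir gains heat Q, so ΔS_cold = +Q/T_C = 17200/205 = 83.9 J/K.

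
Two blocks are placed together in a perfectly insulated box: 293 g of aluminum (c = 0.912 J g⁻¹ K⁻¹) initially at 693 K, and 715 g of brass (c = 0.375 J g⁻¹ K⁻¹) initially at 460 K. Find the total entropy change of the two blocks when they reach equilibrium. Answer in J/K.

ΔS_total = 11.2 J/K

Energy balance: T_f = (m₁c₁T₁ + m₂c₂T₂)/(m₁c₁ + m₂c₂) = 576.3 K.
ΔS₁ = m₁c₁ ln(T_f/T₁) = 267.216 × ln(576.3/693) = -49.27 J/K.
ΔS₂ = m₂c₂ ln(T_f/T₂) = 268.125 × ln(576.3/460) = 60.44 J/K.
ΔS_total = -49.27 + 60.44 = 11.2 J/K.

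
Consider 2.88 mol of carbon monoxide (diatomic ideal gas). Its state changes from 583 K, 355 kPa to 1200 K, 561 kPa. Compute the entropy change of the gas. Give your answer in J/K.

ΔS = nC_p ln(T₂/T₁) − nR ln(P₂/P₁), with C_p = 7R/2 = 29.1 J mol⁻¹ K⁻¹ for a diatomic ideal gas.
ΔS = 2.88 × [29.1 × ln(1200/583) − 8.314 × ln(561/355)] = 49.5 J/K.

ΔS = 49.5 J/K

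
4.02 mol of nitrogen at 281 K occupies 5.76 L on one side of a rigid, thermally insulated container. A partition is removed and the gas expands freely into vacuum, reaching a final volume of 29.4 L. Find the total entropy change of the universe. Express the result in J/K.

No heat is exchanged and no work is done, so the ideal-gas temperature stays constant.
Entropy is a state function; using a reversible isothermal path, ΔS_gas = nR ln(V₂/V₁) = 4.02 × 8.314 × ln(29.4/5.76) = 54.5 J/K.
The insulated surroundings exchange no heat, so ΔS_surr = 0 and ΔS_universe = ΔS_gas.

ΔS_universe = 54.5 J/K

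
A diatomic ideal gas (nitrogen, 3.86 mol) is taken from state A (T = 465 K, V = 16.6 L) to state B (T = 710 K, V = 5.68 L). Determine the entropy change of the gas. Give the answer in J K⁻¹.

Entropy is a state function: ΔS = nC_V ln(T₂/T₁) + nR ln(V₂/V₁), with C_V = 5R/2 = 20.79 J mol⁻¹ K⁻¹ for a diatomic ideal gas.
ΔS = 3.86 × [20.79 × ln(710/465) + 8.314 × ln(5.68/16.6)] = -0.462 J/K.

ΔS = -0.462 J/K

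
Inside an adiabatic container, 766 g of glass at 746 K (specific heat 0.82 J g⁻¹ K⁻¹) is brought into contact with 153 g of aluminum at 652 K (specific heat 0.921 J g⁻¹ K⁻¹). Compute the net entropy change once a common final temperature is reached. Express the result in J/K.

ΔS_total = 1.01 J/K

Energy balance: T_f = (m₁c₁T₁ + m₂c₂T₂)/(m₁c₁ + m₂c₂) = 728.78 K.
ΔS₁ = m₁c₁ ln(T_f/T₁) = 628.12 × ln(728.78/746) = -14.672 J/K.
ΔS₂ = m₂c₂ ln(T_f/T₂) = 140.913 × ln(728.78/652) = 15.687 J/K.
ΔS_total = -14.672 + 15.687 = 1.01 J/K.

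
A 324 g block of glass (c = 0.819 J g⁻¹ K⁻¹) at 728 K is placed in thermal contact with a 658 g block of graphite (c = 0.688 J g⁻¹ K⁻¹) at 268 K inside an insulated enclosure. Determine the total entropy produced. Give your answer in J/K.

ΔS_total = 87.5 J/K

Energy balance: T_f = (m₁c₁T₁ + m₂c₂T₂)/(m₁c₁ + m₂c₂) = 437.99 K.
ΔS₁ = m₁c₁ ln(T_f/T₁) = 265.356 × ln(437.99/728) = -134.83 J/K.
ΔS₂ = m₂c₂ ln(T_f/T₂) = 452.704 × ln(437.99/268) = 222.37 J/K.
ΔS_total = -134.83 + 222.37 = 87.5 J/K.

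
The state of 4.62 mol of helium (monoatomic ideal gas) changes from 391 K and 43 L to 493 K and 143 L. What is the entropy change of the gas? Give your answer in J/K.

ΔS = 59.5 J/K

Entropy is a state function: ΔS = nC_V ln(T₂/T₁) + nR ln(V₂/V₁), with C_V = 3R/2 = 12.47 J mol⁻¹ K⁻¹ for a monoatomic ideal gas.
ΔS = 4.62 × [12.47 × ln(493/391) + 8.314 × ln(143/43)] = 59.5 J/K.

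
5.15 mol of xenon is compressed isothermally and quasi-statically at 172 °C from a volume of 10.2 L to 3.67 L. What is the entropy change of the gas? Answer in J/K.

For an isothermal ideal gas ΔS_gas = nR ln(V₂/V₁) = 5.15 × 8.314 × ln(3.67/10.2) = -43.8 J/K.

ΔS_gas = -43.8 J/K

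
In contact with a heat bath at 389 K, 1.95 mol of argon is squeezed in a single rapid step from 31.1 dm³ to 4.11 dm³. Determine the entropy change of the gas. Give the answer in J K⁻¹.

ΔS_gas = -32.8 J/K

Entropy is a state function, so ΔS_gas depends only on the end states.
For an isothermal ideal gas ΔS_gas = nR ln(V₂/V₁) = 1.95 × 8.314 × ln(4.11/31.1) = -32.8 J/K.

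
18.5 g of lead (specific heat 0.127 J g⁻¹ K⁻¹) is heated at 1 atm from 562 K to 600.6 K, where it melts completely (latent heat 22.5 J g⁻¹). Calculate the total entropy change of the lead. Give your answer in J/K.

Warming step: ΔS₁ = m c ln(T_tr/T_i) = 18.5 × 0.127 × ln(600.6/562) = 0.1561 J/K.
Phase change: ΔS₂ = +mL/T_tr = 18.5 × 22.5 / 600.6 = 0.6931 J/K.
ΔS_total = (0.1561) + (0.6931) = 0.849 J/K.

ΔS = 0.849 J/K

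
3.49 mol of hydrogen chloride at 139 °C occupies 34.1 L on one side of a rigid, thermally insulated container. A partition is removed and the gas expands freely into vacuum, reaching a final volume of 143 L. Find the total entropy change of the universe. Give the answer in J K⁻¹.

ΔS_universe = 41.6 J/K

For an ideal gas in free expansion Q = 0 and W = 0, so T is unchanged.
Entropy is a state function; using a reversible isothermal path, ΔS_gas = nR ln(V₂/V₁) = 3.49 × 8.314 × ln(143/34.1) = 41.6 J/K.
The insulated surroundings exchange no heat, so ΔS_surr = 0 and ΔS_universe = ΔS_gas.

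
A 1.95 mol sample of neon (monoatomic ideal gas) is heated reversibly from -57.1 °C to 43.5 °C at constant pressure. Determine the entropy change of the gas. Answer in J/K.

In kelvin: T₁ = 216.05 K, T₂ = 316.65 K. At constant pressure, ΔS = nC_p ln(T₂/T₁) with C_p = 5R/2 = 20.79 J mol⁻¹ K⁻¹.
ΔS = 1.95 × 20.79 × ln(316.65/216.05) = 15.5 J/K.

ΔS = 15.5 J/K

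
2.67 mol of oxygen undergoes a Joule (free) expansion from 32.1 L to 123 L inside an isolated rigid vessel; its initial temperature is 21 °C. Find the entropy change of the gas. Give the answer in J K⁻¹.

ΔS_gas = 29.8 J/K

No heat is exchanged and no work is done, so the ideal-gas temperature stays constant.
Entropy is a state function; using a reversible isothermal path, ΔS_gas = nR ln(V₂/V₁) = 2.67 × 8.314 × ln(123/32.1) = 29.8 J/K.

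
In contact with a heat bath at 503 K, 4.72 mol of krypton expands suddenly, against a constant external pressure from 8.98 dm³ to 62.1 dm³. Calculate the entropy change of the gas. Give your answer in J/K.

Entropy is a state function, so ΔS_gas depends only on the end states.
For an isothermal ideal gas ΔS_gas = nR ln(V₂/V₁) = 4.72 × 8.314 × ln(62.1/8.98) = 75.9 J/K.

ΔS_gas = 75.9 J/K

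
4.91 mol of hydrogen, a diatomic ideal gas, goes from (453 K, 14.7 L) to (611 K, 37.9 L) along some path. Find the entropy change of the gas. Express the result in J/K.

Entropy is a state function: ΔS = nC_V ln(T₂/T₁) + nR ln(V₂/V₁), with C_V = 5R/2 = 20.79 J mol⁻¹ K⁻¹ for a diatomic ideal gas.
ΔS = 4.91 × [20.79 × ln(611/453) + 8.314 × ln(37.9/14.7)] = 69.2 J/K.

ΔS = 69.2 J/K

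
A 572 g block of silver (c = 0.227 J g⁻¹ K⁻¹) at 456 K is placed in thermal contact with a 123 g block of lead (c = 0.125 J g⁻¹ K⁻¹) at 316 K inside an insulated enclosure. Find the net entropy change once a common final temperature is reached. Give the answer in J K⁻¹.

ΔS_total = 0.84 J/K

Energy balance: T_f = (m₁c₁T₁ + m₂c₂T₂)/(m₁c₁ + m₂c₂) = 441.18 K.
ΔS₁ = m₁c₁ ln(T_f/T₁) = 129.844 × ln(441.18/456) = -4.291 J/K.
ΔS₂ = m₂c₂ ln(T_f/T₂) = 15.375 × ln(441.18/316) = 5.131 J/K.
ΔS_total = -4.291 + 5.131 = 0.84 J/K.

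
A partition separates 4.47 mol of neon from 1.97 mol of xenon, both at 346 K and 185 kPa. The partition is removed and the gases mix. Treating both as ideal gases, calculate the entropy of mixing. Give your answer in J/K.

Mole fractions: x_A = 4.47/6.44 = 0.694, x_B = 0.306.
ΔS_mix = −R(n_A ln x_A + n_B ln x_B) = −8.314 × (4.47 ln 0.694 + 1.97 ln 0.306) = 33 J/K.

ΔS_mix = 33 J/K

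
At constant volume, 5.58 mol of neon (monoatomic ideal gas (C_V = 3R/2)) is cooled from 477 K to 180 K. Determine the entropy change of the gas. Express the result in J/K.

ΔS = -67.8 J/K

At constant volume, ΔS = nC_V ln(T₂/T₁) with C_V = 3R/2 = 12.47 J mol⁻¹ K⁻¹.
ΔS = 5.58 × 12.47 × ln(180/477) = -67.8 J/K.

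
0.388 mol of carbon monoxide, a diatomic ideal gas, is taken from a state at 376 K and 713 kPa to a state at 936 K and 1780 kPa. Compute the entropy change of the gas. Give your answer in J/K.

ΔS = nC_p ln(T₂/T₁) − nR ln(P₂/P₁), with C_p = 7R/2 = 29.1 J mol⁻¹ K⁻¹ for a diatomic ideal gas.
ΔS = 0.388 × [29.1 × ln(936/376) − 8.314 × ln(1780/713)] = 7.35 J/K.

ΔS = 7.35 J/K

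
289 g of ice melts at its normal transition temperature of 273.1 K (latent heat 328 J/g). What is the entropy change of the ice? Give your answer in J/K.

ΔS = 347 J/K

Heat absorbed by the substance: Q = mL = 289 × 328 = 94792 J.
At constant T, ΔS = Q_rev/T = 94792 / 273.1 = 347 J/K.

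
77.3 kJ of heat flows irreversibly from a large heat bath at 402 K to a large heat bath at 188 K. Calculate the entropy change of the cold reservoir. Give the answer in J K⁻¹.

The cold reservoir gains heat Q, so ΔS_cold = +Q/T_C = 77300/188 = 411 J/K.

ΔS_cold = 411 J/K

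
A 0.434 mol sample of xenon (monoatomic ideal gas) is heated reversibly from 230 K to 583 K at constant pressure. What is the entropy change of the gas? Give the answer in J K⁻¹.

ΔS = 8.39 J/K

At constant pressure, ΔS = nC_p ln(T₂/T₁) with C_p = 5R/2 = 20.79 J mol⁻¹ K⁻¹.
ΔS = 0.434 × 20.79 × ln(583/230) = 8.39 J/K.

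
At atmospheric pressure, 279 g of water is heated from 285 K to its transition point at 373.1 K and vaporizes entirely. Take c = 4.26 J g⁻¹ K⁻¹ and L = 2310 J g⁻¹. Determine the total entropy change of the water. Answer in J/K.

Warming step: ΔS₁ = m c ln(T_tr/T_i) = 279 × 4.26 × ln(373.1/285) = 320.1 J/K.
Phase change: ΔS₂ = +mL/T_tr = 279 × 2310 / 373.1 = 1727 J/K.
ΔS_total = (320.1) + (1727) = 2050 J/K.

ΔS = 2050 J/K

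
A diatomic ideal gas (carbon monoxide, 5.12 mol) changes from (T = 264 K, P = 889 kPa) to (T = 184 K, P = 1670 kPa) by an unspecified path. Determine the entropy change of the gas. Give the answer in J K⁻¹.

ΔS = nC_p ln(T₂/T₁) − nR ln(P₂/P₁), with C_p = 7R/2 = 29.1 J mol⁻¹ K⁻¹ for a diatomic ideal gas.
ΔS = 5.12 × [29.1 × ln(184/264) − 8.314 × ln(1670/889)] = -80.6 J/K.

ΔS = -80.6 J/K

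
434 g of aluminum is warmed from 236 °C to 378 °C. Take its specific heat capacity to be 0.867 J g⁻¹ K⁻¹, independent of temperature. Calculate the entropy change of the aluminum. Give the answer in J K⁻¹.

ΔS = 92.6 J/K

In kelvin: T₁ = 509.15 K, T₂ = 651.15 K. ΔS = ∫dQ_rev/T = m c ln(T₂/T₁) = 434 × 0.867 × ln(651.15/509.15) = 92.6 J/K.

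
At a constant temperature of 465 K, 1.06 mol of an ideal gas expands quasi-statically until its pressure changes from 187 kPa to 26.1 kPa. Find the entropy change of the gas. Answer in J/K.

For an isothermal ideal gas ΔS_gas = nR ln(P₁/P₂) = 1.06 × 8.314 × ln(187/26.1) = 17.4 J/K.

ΔS_gas = 17.4 J/K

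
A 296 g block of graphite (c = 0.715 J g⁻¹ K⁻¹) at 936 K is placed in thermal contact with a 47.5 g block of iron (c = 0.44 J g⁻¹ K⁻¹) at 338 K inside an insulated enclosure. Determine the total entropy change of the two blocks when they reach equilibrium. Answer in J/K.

ΔS_total = 7.54 J/K

Energy balance: T_f = (m₁c₁T₁ + m₂c₂T₂)/(m₁c₁ + m₂c₂) = 882.25 K.
ΔS₁ = m₁c₁ ln(T_f/T₁) = 211.64 × ln(882.25/936) = -12.516 J/K.
ΔS₂ = m₂c₂ ln(T_f/T₂) = 20.9 × ln(882.25/338) = 20.052 J/K.
ΔS_total = -12.516 + 20.052 = 7.54 J/K.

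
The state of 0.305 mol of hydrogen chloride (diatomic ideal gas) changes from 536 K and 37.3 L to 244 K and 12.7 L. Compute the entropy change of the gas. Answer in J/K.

ΔS = -7.72 J/K

Entropy is a state function: ΔS = nC_V ln(T₂/T₁) + nR ln(V₂/V₁), with C_V = 5R/2 = 20.79 J mol⁻¹ K⁻¹ for a diatomic ideal gas.
ΔS = 0.305 × [20.79 × ln(244/536) + 8.314 × ln(12.7/37.3)] = -7.72 J/K.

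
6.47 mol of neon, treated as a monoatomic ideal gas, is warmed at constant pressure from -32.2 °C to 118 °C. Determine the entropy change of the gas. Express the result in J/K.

In kelvin: T₁ = 240.95 K, T₂ = 391.15 K. At constant pressure, ΔS = nC_p ln(T₂/T₁) with C_p = 5R/2 = 20.79 J mol⁻¹ K⁻¹.
ΔS = 6.47 × 20.79 × ln(391.15/240.95) = 65.2 J/K.

ΔS = 65.2 J/K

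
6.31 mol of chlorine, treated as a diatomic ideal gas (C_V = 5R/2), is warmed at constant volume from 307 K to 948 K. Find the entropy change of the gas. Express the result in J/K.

At constant volume, ΔS = nC_V ln(T₂/T₁) with C_V = 5R/2 = 20.79 J mol⁻¹ K⁻¹.
ΔS = 6.31 × 20.79 × ln(948/307) = 148 J/K.

ΔS = 148 J/K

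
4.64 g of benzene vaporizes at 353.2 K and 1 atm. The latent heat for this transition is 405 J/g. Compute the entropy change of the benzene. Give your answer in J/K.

Heat absorbed by the substance: Q = mL = 4.64 × 405 = 1879.2 J.
At constant T, ΔS = Q_rev/T = 1879.2 / 353.2 = 5.32 J/K.

ΔS = 5.32 J/K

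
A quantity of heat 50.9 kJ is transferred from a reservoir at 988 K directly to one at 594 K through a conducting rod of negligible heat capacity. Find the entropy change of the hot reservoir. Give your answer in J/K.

The hot reservoir loses heat Q, so ΔS_hot = −Q/T_H = −50900/988 = -51.5 J/K.

ΔS_hot = -51.5 J/K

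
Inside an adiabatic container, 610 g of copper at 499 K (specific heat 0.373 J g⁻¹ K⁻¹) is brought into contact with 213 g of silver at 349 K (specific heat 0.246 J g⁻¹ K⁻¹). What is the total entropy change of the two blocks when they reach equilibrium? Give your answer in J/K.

Energy balance: T_f = (m₁c₁T₁ + m₂c₂T₂)/(m₁c₁ + m₂c₂) = 470.92 K.
ΔS₁ = m₁c₁ ln(T_f/T₁) = 227.53 × ln(470.92/499) = -13.18 J/K.
ΔS₂ = m₂c₂ ln(T_f/T₂) = 52.398 × ln(470.92/349) = 15.7 J/K.
ΔS_total = -13.18 + 15.7 = 2.52 J/K.

ΔS_total = 2.52 J/K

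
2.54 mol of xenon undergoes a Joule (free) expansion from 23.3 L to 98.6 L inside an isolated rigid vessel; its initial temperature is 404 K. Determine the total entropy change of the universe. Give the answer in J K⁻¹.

ΔS_universe = 30.5 J/K

For an ideal gas in free expansion Q = 0 and W = 0, so T is unchanged.
Entropy is a state function; using a reversible isothermal path, ΔS_gas = nR ln(V₂/V₁) = 2.54 × 8.314 × ln(98.6/23.3) = 30.5 J/K.
The insulated surroundings exchange no heat, so ΔS_surr = 0 and ΔS_universe = ΔS_gas.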